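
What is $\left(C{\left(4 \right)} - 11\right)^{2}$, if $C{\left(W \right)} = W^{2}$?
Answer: $25$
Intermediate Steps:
$\left(C{\left(4 \right)} - 11\right)^{2} = \left(4^{2} - 11\right)^{2} = \left(16 - 11\right)^{2} = 5^{2} = 25$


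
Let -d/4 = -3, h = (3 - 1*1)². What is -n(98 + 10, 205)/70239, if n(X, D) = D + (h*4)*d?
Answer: -397/70239 ≈ -0.0056521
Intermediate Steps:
h = 4 (h = (3 - 1)² = 2² = 4)
d = 12 (d = -4*(-3) = 12)
n(X, D) = 192 + D (n(X, D) = D + (4*4)*12 = D + 16*12 = D + 192 = 192 + D)
-n(98 + 10, 205)/70239 = -(192 + 205)/70239 = -397/70239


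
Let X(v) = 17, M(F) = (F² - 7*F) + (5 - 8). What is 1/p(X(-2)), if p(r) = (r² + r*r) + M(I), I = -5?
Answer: 1/635 ≈ 0.0015748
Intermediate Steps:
M(F) = -3 + F² - 7*F (M(F) = (F² - 7*F) - 3 = -3 + F² - 7*F)
p(r) = 57 + 2*r² (p(r) = (r² + r*r) + (-3 + (-5)² - 7*(-5)) = (r² + r²) + (-3 + 25 + 35) = 2*r² + 57 = 57 + 2*r²)
1/p(X(-2)) = 1/(57 + 2*17²) = 1/(57 + 2*289) = 1/(57 + 578) = 1/635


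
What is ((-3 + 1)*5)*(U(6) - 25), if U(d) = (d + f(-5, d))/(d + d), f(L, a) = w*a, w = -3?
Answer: 260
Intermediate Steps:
f(L, a) = -3*a
U(d) = -1 (U(d) = (d - 3*d)/(d + d) = (-2*d)/((2*d)) = (-2*d)*(1/(2*d)) = -1)
((-3 + 1)*5)*(U(6) - 25) = ((-3 + 1)*5)*(-1 - 25) = -2*5*(-26) = -10*(-26) = 260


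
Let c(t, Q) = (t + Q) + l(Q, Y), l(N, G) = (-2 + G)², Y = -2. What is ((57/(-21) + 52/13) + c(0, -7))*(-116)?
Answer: -8352/7 ≈ -1193.1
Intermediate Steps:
c(t, Q) = 16 + Q + t (c(t, Q) = (t + Q) + (-2 - 2)² = (Q + t) + (-4)² = (Q + t) + 16 = 16 + Q + t)
((57/(-21) + 52/13) + c(0, -7))*(-116) = ((57/(-21) + 52/13) + (16 - 7 + 0))*(-116) = ((57*(-1/21) + 52*(1/13)) + 9)*(-116) = ((-19/7 + 4) + 9)*(-116) = (9/7 + 9)*(-116) = (72/7)*(-116) = -8352/7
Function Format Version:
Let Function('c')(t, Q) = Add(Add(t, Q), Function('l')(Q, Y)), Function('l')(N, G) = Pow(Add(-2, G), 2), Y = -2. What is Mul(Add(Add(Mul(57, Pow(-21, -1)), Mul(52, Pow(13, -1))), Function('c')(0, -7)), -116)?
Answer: Rational(-8352, 7) ≈ -1193.1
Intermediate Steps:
Function('c')(t, Q) = Add(16, Q, t) (Function('c')(t, Q) = Add(Add(t, Q), Pow(Add(-2, -2), 2)) = Add(Add(Q, t), Pow(-4, 2)) = Add(Add(Q, t), 16) = Add(16, Q, t))
Mul(Add(Add(Mul(57, Pow(-21, -1)), Mul(52, Pow(13, -1))), Function('c')(0, -7)), -116) = Mul(Add(Add(Mul(57, Pow(-21, -1)), Mul(52, Pow(13, -1))), Add(16, -7, 0)), -116) = Mul(Add(Add(Mul(57, Rational(-1, 21)), Mul(52, Rational(1, 13))), 9), -116) = Mul(Add(Add(Rational(-19, 7), 4), 9), -116) = Mul(Add(Rational(9, 7), 9), -116) = Mul(Rational(72, 7), -116) = Rational(-8352, 7)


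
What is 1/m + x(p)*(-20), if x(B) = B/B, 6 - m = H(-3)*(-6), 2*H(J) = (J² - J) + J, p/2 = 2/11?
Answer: -659/33 ≈ -19.970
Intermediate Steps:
p = 4/11 (p = 2*(2/11) = 4/11 ≈ 0.36364)
H(J) = J²/2 (H(J) = ((J² - J) + J)/2 = J²/2)
m = 33 (m = 6 - (½)*(-3)²*(-6) = 6 - (½)*9*(-6) = 6 - 9*(-6)/2 = 6 - 1*(-27) = 6 + 27 = 33)
x(B) = 1
1/m + x(p)*(-20) = 1/33 + 1*(-20) = 1/33 - 20 = -659/33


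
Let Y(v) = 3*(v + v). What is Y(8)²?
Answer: 2304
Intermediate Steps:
Y(v) = 6*v (Y(v) = 3*(2*v) = 6*v)
Y(8)² = (6*8)² = 48² = 2304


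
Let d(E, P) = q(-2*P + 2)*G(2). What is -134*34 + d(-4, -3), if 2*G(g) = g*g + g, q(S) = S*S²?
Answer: -3020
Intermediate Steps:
q(S) = S³
G(g) = g/2 + g²/2 (G(g) = (g*g + g)/2 = (g² + g)/2 = (g + g²)/2 = g/2 + g²/2)
d(E, P) = 3*(2 - 2*P)³ (d(E, P) = (-2*P + 2)³*((½)*2*(1 + 2)) = (2 - 2*P)³*((½)*2*3) = (2 - 2*P)³*3 = 3*(2 - 2*P)³)
-134*34 + d(-4, -3) = -134*34 - 24*(-1 - 3)³ = -4556 - 24*(-4)³ = -4556 - 24*(-64) = -4556 + 1536 = -3020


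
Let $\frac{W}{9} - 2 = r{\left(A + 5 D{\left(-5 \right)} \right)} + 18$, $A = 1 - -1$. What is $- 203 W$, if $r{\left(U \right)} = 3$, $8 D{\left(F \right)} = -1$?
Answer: $-42021$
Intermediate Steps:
$A = 2$ ($A = 1 + 1 = 2$)
$D{\left(F \right)} = - \frac{1}{8}$ ($D{\left(F \right)} = \frac{1}{8} \left(-1\right) = - \frac{1}{8}$)
$W = 207$ ($W = 18 + 9 \left(3 + 18\right) = 18 + 9 \cdot 21 = 18 + 189 = 207$)
$- 203 W = \left(-203\right) 207 = -42021$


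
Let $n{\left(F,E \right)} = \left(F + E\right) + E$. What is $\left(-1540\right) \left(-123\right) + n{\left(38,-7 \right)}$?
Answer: $189444$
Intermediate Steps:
$n{\left(F,E \right)} = F + 2 E$ ($n{\left(F,E \right)} = \left(E + F\right) + E = F + 2 E$)
$\left(-1540\right) \left(-123\right) + n{\left(38,-7 \right)} = \left(-1540\right) \left(-123\right) + \left(38 + 2 \left(-7\right)\right) = 189420 + \left(38 - 14\right) = 189420 + 24 = 189444$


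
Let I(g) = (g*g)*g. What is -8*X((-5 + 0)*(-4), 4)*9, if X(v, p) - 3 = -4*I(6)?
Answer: 61992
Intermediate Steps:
I(g) = g**3 (I(g) = g**2*g = g**3)
X(v, p) = -861 (X(v, p) = 3 - 4*6**3 = 3 - 4*216 = 3 - 864 = -861)
-8*X((-5 + 0)*(-4), 4)*9 = -8*(-861)*9 = 6888*9 = 61992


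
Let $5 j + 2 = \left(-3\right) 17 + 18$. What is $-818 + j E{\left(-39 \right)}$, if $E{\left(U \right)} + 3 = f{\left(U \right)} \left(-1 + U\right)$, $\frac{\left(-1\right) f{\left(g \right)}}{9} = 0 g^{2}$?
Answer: $-797$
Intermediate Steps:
$f{\left(g \right)} = 0$ ($f{\left(g \right)} = - 9 \cdot 0 g^{2} = \left(-9\right) 0 = 0$)
$j = -7$ ($j = - \frac{2}{5} + \frac{\left(-3\right) 17 + 18}{5} = - \frac{2}{5} + \frac{-51 + 18}{5} = - \frac{2}{5} + \frac{1}{5} \left(-33\right) = - \frac{2}{5} - \frac{33}{5} = -7$)
$E{\left(U \right)} = -3$ ($E{\left(U \right)} = -3 + 0 \left(-1 + U\right) = -3 + 0 = -3$)
$-818 + j E{\left(-39 \right)} = -818 - -21 = -818 + 21 = -797$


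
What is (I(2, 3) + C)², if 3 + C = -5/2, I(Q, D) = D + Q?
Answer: ¼ ≈ 0.25000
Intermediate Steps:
C = -11/2 (C = -3 - 5/2 = -11/2 ≈ -5.5000)
(I(2, 3) + C)² = ((3 + 2) - 11/2)² = (5 - 11/2)² = (-½)² = ¼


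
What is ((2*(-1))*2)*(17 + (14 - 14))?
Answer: -68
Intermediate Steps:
((2*(-1))*2)*(17 + (14 - 14)) = (-2*2)*(17 + 0) = -4*17 = -68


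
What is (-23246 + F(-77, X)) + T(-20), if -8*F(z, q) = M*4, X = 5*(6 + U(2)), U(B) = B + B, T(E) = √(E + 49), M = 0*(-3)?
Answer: -23246 + √29 ≈ -23241.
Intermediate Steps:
M = 0
T(E) = √(49 + E)
U(B) = 2*B
X = 50 (X = 5*(6 + 2*2) = 5*(6 + 4) = 5*10 = 50)
F(z, q) = 0 (F(z, q) = -0*4 = -⅛*0 = 0)
(-23246 + F(-77, X)) + T(-20) = (-23246 + 0) + √(49 - 20) = -23246 + √29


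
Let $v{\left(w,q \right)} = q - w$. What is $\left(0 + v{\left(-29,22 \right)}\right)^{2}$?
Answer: $2601$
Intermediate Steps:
$\left(0 + v{\left(-29,22 \right)}\right)^{2} = \left(0 + \left(22 - -29\right)\right)^{2} = \left(0 + \left(22 + 29\right)\right)^{2} = \left(0 + 51\right)^{2} = 51^{2} = 2601$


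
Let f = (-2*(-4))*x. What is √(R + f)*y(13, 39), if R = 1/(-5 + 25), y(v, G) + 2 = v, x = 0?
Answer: 11*√5/10 ≈ 2.4597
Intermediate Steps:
y(v, G) = -2 + v
R = 1/20 ≈ 0.050000
f = 0 (f = -2*(-4)*0 = 8*0 = 0)
√(R + f)*y(13, 39) = √(1/20 + 0)*(-2 + 13) = √(1/20)*11 = (√5/10)*11 = 11*√5/10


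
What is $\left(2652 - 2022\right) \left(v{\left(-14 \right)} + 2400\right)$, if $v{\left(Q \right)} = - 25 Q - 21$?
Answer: $1719270$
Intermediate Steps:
$v{\left(Q \right)} = -21 - 25 Q$ ($v{\left(Q \right)} = - 25 Q - 21 = -21 - 25 Q$)
$\left(2652 - 2022\right) \left(v{\left(-14 \right)} + 2400\right) = \left(2652 - 2022\right) \left(\left(-21 - -350\right) + 2400\right) = 630 \left(\left(-21 + 350\right) + 2400\right) = 630 \left(329 + 2400\right) = 630 \cdot 2729 = 1719270$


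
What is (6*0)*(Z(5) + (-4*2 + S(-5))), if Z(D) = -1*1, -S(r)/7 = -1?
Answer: 0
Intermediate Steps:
S(r) = 7 (S(r) = -7*(-1) = 7)
Z(D) = -1
(6*0)*(Z(5) + (-4*2 + S(-5))) = (6*0)*(-1 + (-4*2 + 7)) = 0*(-1 + (-8 + 7)) = 0*(-1 - 1) = 0*(-2) = 0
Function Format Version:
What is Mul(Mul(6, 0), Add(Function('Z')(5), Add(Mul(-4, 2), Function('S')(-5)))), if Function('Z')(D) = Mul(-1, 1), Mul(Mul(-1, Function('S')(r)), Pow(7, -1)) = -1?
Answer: 0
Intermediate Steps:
Function('S')(r) = 7 (Function('S')(r) = Mul(-7, -1) = 7)
Function('Z')(D) = -1
Mul(Mul(6, 0), Add(Function('Z')(5), Add(Mul(-4, 2), Function('S')(-5)))) = Mul(Mul(6, 0), Add(-1, Add(Mul(-4, 2), 7))) = Mul(0, Add(-1, Add(-8, 7))) = Mul(0, Add(-1, -1)) = Mul(0, -2) = 0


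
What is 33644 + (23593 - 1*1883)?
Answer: 55354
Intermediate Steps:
33644 + (23593 - 1*1883) = 33644 + (23593 - 1883) = 33644 + 21710 = 55354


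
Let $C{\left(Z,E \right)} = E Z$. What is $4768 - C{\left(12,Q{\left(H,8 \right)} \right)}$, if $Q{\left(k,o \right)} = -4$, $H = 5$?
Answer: $4816$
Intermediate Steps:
$4768 - C{\left(12,Q{\left(H,8 \right)} \right)} = 4768 - \left(-4\right) 12 = 4768 - -48 = 4768 + 48 = 4816$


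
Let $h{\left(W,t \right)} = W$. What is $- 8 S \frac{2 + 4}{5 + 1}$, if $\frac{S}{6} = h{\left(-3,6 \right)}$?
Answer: $144$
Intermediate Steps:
$S = -18$ ($S = 6 \left(-3\right) = -18$)
$- 8 S \frac{2 + 4}{5 + 1} = \left(-8\right) \left(-18\right) \frac{2 + 4}{5 + 1} = 144 \cdot \frac{6}{6} = 144 \cdot 6 \cdot \frac{1}{6} = 144 \cdot 1 = 144$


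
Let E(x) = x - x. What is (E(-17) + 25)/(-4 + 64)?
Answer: 5/12 ≈ 0.41667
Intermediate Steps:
E(x) = 0
(E(-17) + 25)/(-4 + 64) = (0 + 25)/(-4 + 64) = 25/60 = 25*(1/60) = 5/12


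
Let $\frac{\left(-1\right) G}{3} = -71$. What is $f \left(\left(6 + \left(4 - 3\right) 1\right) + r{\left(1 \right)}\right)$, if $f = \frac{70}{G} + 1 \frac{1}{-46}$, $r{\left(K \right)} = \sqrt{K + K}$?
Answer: $\frac{21049}{9798} + \frac{3007 \sqrt{2}}{9798} \approx 2.5823$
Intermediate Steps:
$G = 213$ ($G = \left(-3\right) \left(-71\right) = 213$)
$r{\left(K \right)} = \sqrt{2} \sqrt{K}$ ($r{\left(K \right)} = \sqrt{2 K} = \sqrt{2} \sqrt{K}$)
$f = \frac{3007}{9798}$ ($f = \frac{70}{213} + 1 \frac{1}{-46} = 70 \cdot \frac{1}{213} + 1 \left(- \frac{1}{46}\right) = \frac{70}{213} - \frac{1}{46} = \frac{3007}{9798} \approx 0.3069$)
$f \left(\left(6 + \left(4 - 3\right) 1\right) + r{\left(1 \right)}\right) = \frac{3007 \left(\left(6 + \left(4 - 3\right) 1\right) + \sqrt{2} \sqrt{1}\right)}{9798} = \frac{3007 \left(\left(6 + 1 \cdot 1\right) + \sqrt{2} \cdot 1\right)}{9798} = \frac{3007 \left(\left(6 + 1\right) + \sqrt{2}\right)}{9798} = \frac{3007 \left(7 + \sqrt{2}\right)}{9798} = \frac{21049}{9798} + \frac{3007 \sqrt{2}}{9798}$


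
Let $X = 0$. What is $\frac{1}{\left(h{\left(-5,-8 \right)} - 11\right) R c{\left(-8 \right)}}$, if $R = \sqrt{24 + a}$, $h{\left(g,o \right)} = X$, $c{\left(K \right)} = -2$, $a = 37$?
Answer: $\frac{\sqrt{61}}{1342} \approx 0.0058199$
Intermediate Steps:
$h{\left(g,o \right)} = 0$
$R = \sqrt{61}$ ($R = \sqrt{24 + 37} = \sqrt{61} \approx 7.8102$)
$\frac{1}{\left(h{\left(-5,-8 \right)} - 11\right) R c{\left(-8 \right)}} = \frac{1}{\left(0 - 11\right) \sqrt{61} \left(-2\right)} = \frac{1}{- 11 \sqrt{61} \left(-2\right)} = \frac{1}{22 \sqrt{61}} = \frac{\sqrt{61}}{1342}$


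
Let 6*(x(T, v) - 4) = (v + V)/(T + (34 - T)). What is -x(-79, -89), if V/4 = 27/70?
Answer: -25499/7140 ≈ -3.5713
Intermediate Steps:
V = 54/35 (V = 4*(27/70) = 54/35 ≈ 1.5429)
x(T, v) = 4769/1190 + v/204 (x(T, v) = 4 + ((v + 54/35)/(T + (34 - T)))/6 = 4 + ((54/35 + v)/34)/6 = 4 + ((54/35 + v)*(1/34))/6 = 4 + (27/595 + v/34)/6 = 4 + (9/1190 + v/204) = 4769/1190 + v/204)
-x(-79, -89) = -(4769/1190 + (1/204)*(-89)) = -(4769/1190 - 89/204) = -1*25499/7140 = -25499/7140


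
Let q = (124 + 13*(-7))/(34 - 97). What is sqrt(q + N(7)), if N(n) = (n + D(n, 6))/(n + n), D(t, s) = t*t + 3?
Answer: sqrt(6510)/42 ≈ 1.9211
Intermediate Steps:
D(t, s) = 3 + t**2 (D(t, s) = t**2 + 3 = 3 + t**2)
q = -11/21 (q = (124 - 91)/(-63) = 33*(-1/63) = -11/21 ≈ -0.52381)
N(n) = (3 + n + n**2)/(2*n) (N(n) = (n + (3 + n**2))/(n + n) = (3 + n + n**2)/((2*n)) = (3 + n + n**2)*(1/(2*n)) = (3 + n + n**2)/(2*n))
sqrt(q + N(7)) = sqrt(-11/21 + (1/2)*(3 + 7 + 7**2)/7) = sqrt(-11/21 + (1/2)*(1/7)*(3 + 7 + 49)) = sqrt(-11/21 + (1/2)*(1/7)*59) = sqrt(-11/21 + 59/14) = sqrt(155/42) = sqrt(6510)/42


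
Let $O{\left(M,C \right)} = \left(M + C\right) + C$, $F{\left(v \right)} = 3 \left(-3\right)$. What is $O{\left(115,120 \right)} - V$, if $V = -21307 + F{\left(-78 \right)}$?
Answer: $21671$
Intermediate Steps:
$F{\left(v \right)} = -9$
$O{\left(M,C \right)} = M + 2 C$ ($O{\left(M,C \right)} = \left(C + M\right) + C = M + 2 C$)
$V = -21316$ ($V = -21307 - 9 = -21316$)
$O{\left(115,120 \right)} - V = \left(115 + 2 \cdot 120\right) - -21316 = \left(115 + 240\right) + 21316 = 355 + 21316 = 21671$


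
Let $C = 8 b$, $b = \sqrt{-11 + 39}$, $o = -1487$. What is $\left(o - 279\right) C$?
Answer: $- 28256 \sqrt{7} \approx -74758.0$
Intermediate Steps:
$b = 2 \sqrt{7}$ ($b = \sqrt{28} = 2 \sqrt{7} \approx 5.2915$)
$C = 16 \sqrt{7}$ ($C = 8 \cdot 2 \sqrt{7} = 16 \sqrt{7} \approx 42.332$)
$\left(o - 279\right) C = \left(-1487 - 279\right) 16 \sqrt{7} = - 1766 \cdot 16 \sqrt{7} = - 28256 \sqrt{7}$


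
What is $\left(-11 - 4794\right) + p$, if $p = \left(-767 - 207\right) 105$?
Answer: $-107075$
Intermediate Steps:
$p = -102270$ ($p = \left(-974\right) 105 = -102270$)
$\left(-11 - 4794\right) + p = \left(-11 - 4794\right) - 102270 = -4805 - 102270 = -107075$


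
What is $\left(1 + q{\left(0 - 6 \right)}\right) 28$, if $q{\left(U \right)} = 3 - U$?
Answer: $280$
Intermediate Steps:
$\left(1 + q{\left(0 - 6 \right)}\right) 28 = \left(1 + \left(3 - \left(0 - 6\right)\right)\right) 28 = \left(1 + \left(3 - -6\right)\right) 28 = \left(1 + \left(3 + 6\right)\right) 28 = \left(1 + 9\right) 28 = 10 \cdot 28 = 280$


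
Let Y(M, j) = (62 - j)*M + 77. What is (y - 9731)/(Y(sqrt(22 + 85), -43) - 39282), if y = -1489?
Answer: 8797602/30717047 + 23562*sqrt(107)/30717047 ≈ 0.29434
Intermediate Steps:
Y(M, j) = 77 + M*(62 - j) (Y(M, j) = M*(62 - j) + 77 = 77 + M*(62 - j))
(y - 9731)/(Y(sqrt(22 + 85), -43) - 39282) = (-1489 - 9731)/((77 + 62*sqrt(22 + 85) - 1*sqrt(22 + 85)*(-43)) - 39282) = -11220/((77 + 62*sqrt(107) - 1*sqrt(107)*(-43)) - 39282) = -11220/((77 + 62*sqrt(107) + 43*sqrt(107)) - 39282) = -11220/((77 + 105*sqrt(107)) - 39282) = -11220/(-39205 + 105*sqrt(107))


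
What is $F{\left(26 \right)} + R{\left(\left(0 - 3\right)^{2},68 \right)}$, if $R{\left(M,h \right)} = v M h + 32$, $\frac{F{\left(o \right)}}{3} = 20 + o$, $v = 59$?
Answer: $36278$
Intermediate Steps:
$F{\left(o \right)} = 60 + 3 o$ ($F{\left(o \right)} = 3 \left(20 + o\right) = 60 + 3 o$)
$R{\left(M,h \right)} = 32 + 59 M h$ ($R{\left(M,h \right)} = 59 M h + 32 = 32 + 59 M h$)
$F{\left(26 \right)} + R{\left(\left(0 - 3\right)^{2},68 \right)} = \left(60 + 3 \cdot 26\right) + \left(32 + 59 \left(0 - 3\right)^{2} \cdot 68\right) = \left(60 + 78\right) + \left(32 + 59 \left(-3\right)^{2} \cdot 68\right) = 138 + \left(32 + 59 \cdot 9 \cdot 68\right) = 138 + \left(32 + 36108\right) = 138 + 36140 = 36278$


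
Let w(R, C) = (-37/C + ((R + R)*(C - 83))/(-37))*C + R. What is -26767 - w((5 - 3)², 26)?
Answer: -1001014/37 ≈ -27054.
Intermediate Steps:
w(R, C) = R + C*(-37/C - 2*R*(-83 + C)/37) (w(R, C) = (-37/C + ((2*R)*(-83 + C))*(-1/37))*C + R = (-37/C + (2*R*(-83 + C))*(-1/37))*C + R = (-37/C - 2*R*(-83 + C)/37)*C + R = C*(-37/C - 2*R*(-83 + C)/37) + R = R + C*(-37/C - 2*R*(-83 + C)/37))
-26767 - w((5 - 3)², 26) = -26767 - (-37 + (5 - 3)² - 2/37*(5 - 3)²*26² + (166/37)*26*(5 - 3)²) = -26767 - (-37 + 2² - 2/37*2²*676 + (166/37)*26*2²) = -26767 - (-37 + 4 - 2/37*4*676 + (166/37)*26*4) = -26767 - (-37 + 4 - 5408/37 + 17264/37) = -26767 - 1*10635/37 = -26767 - 10635/37 = -1001014/37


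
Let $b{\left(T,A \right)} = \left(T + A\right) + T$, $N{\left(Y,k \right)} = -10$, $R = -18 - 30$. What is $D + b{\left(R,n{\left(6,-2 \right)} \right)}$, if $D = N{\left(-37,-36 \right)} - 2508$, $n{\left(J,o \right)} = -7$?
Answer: $-2621$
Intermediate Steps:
$R = -48$
$b{\left(T,A \right)} = A + 2 T$ ($b{\left(T,A \right)} = \left(A + T\right) + T = A + 2 T$)
$D = -2518$ ($D = -10 - 2508 = -2518$)
$D + b{\left(R,n{\left(6,-2 \right)} \right)} = -2518 + \left(-7 + 2 \left(-48\right)\right) = -2518 - 103 = -2621$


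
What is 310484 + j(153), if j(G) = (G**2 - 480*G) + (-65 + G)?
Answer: 260541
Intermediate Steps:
j(G) = -65 + G**2 - 479*G
310484 + j(153) = 310484 + (-65 + 153**2 - 479*153) = 310484 + (-65 + 23409 - 73287) = 310484 - 49943 = 260541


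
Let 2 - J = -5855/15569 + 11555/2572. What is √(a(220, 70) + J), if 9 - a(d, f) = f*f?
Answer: I*√1961502809115337329/20021734 ≈ 69.951*I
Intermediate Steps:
a(d, f) = 9 - f² (a(d, f) = 9 - f*f = 9 - f²)
J = -84753799/40043468 (J = 2 - (-5855/15569 + 11555/2572) = 2 - 1*164840735/40043468 = 2 - 164840735/40043468 = -84753799/40043468 ≈ -2.1165)
√(a(220, 70) + J) = √((9 - 1*70²) - 84753799/40043468) = √((9 - 1*4900) - 84753799/40043468) = √((9 - 4900) - 84753799/40043468) = √(-4891 - 84753799/40043468) = √(-195937355787/40043468) = I*√1961502809115337329/20021734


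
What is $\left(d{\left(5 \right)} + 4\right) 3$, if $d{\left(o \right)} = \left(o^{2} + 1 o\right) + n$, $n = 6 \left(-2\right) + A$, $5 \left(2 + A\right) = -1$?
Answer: $\frac{297}{5} \approx 59.4$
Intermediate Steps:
$A = - \frac{11}{5}$ ($A = -2 + \frac{1}{5} \left(-1\right) = -2 - \frac{1}{5} = - \frac{11}{5} \approx -2.2$)
$n = - \frac{71}{5}$ ($n = 6 \left(-2\right) - \frac{11}{5} = -12 - \frac{11}{5} = - \frac{71}{5} \approx -14.2$)
$d{\left(o \right)} = - \frac{71}{5} + o + o^{2}$ ($d{\left(o \right)} = \left(o^{2} + 1 o\right) - \frac{71}{5} = \left(o^{2} + o\right) - \frac{71}{5} = \left(o + o^{2}\right) - \frac{71}{5} = - \frac{71}{5} + o + o^{2}$)
$\left(d{\left(5 \right)} + 4\right) 3 = \left(\left(- \frac{71}{5} + 5 + 5^{2}\right) + 4\right) 3 = \left(\left(- \frac{71}{5} + 5 + 25\right) + 4\right) 3 = \left(\frac{79}{5} + 4\right) 3 = \frac{99}{5} \cdot 3 = \frac{297}{5}$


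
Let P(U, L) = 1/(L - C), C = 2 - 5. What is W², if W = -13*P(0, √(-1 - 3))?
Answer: 5 - 12*I ≈ 5.0 - 12.0*I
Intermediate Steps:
C = -3
P(U, L) = 1/(3 + L) (P(U, L) = 1/(L - 1*(-3)) = 1/(L + 3) = 1/(3 + L))
W = -(3 - 2*I) (W = -13/(3 + √(-1 - 3)) = -13/(3 + √(-4)) = -13*(3 - 2*I)/13 = -(3 - 2*I) ≈ -3.0 + 2.0*I)
W² = (-3 + 2*I)²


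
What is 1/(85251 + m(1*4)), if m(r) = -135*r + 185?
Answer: 1/84896 ≈ 1.1779e-5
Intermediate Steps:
m(r) = 185 - 135*r
1/(85251 + m(1*4)) = 1/(85251 + (185 - 135*4)) = 1/(85251 + (185 - 540)) = 1/(85251 - 355) = 1/84896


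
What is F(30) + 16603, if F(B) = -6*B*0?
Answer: 16603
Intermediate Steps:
F(B) = 0
F(30) + 16603 = 0 + 16603 = 16603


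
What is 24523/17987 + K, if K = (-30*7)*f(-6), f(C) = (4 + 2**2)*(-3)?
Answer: 90679003/17987 ≈ 5041.4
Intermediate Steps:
f(C) = -24 (f(C) = (4 + 4)*(-3) = 8*(-3) = -24)
K = 5040 (K = -30*7*(-24) = -210*(-24) = 5040)
24523/17987 + K = 24523/17987 + 5040 = 90679003/17987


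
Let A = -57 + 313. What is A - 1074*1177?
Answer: -1263842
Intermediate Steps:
A = 256
A - 1074*1177 = 256 - 1074*1177 = 256 - 1264098 = -1263842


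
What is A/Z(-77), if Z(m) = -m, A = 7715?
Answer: 7715/77 ≈ 100.19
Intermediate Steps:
A/Z(-77) = 7715/((-1*(-77))) = 7715/77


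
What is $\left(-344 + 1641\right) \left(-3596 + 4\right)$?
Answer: $-4658824$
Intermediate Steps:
$\left(-344 + 1641\right) \left(-3596 + 4\right) = 1297 \left(-3592\right) = -4658824$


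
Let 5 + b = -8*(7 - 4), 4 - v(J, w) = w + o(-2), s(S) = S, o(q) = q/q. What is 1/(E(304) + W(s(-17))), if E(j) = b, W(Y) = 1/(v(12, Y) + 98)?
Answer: -118/3421 ≈ -0.034493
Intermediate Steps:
o(q) = 1
v(J, w) = 3 - w (v(J, w) = 4 - (w + 1) = 4 - (1 + w) = 4 + (-1 - w) = 3 - w)
b = -29 (b = -5 - 8*(7 - 4) = -5 - 8*3 = -5 - 24 = -29)
W(Y) = 1/(101 - Y) (W(Y) = 1/((3 - Y) + 98) = 1/(101 - Y))
E(j) = -29
1/(E(304) + W(s(-17))) = 1/(-29 - 1/(-101 - 17)) = 1/(-29 - 1/(-118)) = 1/(-29 - 1*(-1/118)) = 1/(-29 + 1/118) = 1/(-3421/118) = -118/3421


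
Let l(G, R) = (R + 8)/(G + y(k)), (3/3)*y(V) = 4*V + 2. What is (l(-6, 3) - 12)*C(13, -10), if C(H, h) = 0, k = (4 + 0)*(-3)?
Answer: 0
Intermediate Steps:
k = -12 (k = 4*(-3) = -12)
y(V) = 2 + 4*V (y(V) = 4*V + 2 = 2 + 4*V)
l(G, R) = (8 + R)/(-46 + G) (l(G, R) = (R + 8)/(G + (2 + 4*(-12))) = (8 + R)/(G + (2 - 48)) = (8 + R)/(G - 46) = (8 + R)/(-46 + G))
(l(-6, 3) - 12)*C(13, -10) = ((8 + 3)/(-46 - 6) - 12)*0 = (11/(-52) - 12)*0 = (-1/52*11 - 12)*0 = (-11/52 - 12)*0 = -635/52*0 = 0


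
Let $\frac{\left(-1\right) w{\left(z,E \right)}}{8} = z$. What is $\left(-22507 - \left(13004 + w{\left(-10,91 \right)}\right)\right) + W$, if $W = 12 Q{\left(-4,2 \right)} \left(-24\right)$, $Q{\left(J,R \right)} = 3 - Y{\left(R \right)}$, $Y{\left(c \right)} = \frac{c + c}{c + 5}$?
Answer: $- \frac{254033}{7} \approx -36290.0$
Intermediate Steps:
$Y{\left(c \right)} = \frac{2 c}{5 + c}$
$w{\left(z,E \right)} = - 8 z$
$Q{\left(J,R \right)} = 3 - \frac{2 R}{5 + R}$
$W = - \frac{4896}{7}$ ($W = 12 \frac{15 + 2}{5 + 2} \left(-24\right) = 12 \cdot \frac{1}{7} \cdot 17 \left(-24\right) = 12 \cdot \frac{17}{7} \left(-24\right) = \frac{204}{7} \left(-24\right) = - \frac{4896}{7} \approx -699.43$)
$\left(-22507 - \left(13004 + w{\left(-10,91 \right)}\right)\right) + W = \left(-22507 - \left(13004 - -80\right)\right) - \frac{4896}{7} = \left(-22507 - 13084\right) - \frac{4896}{7} = -35591 - \frac{4896}{7} = - \frac{254033}{7}$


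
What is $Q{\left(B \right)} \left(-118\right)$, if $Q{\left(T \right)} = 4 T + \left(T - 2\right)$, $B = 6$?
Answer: $-3304$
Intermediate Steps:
$Q{\left(T \right)} = -2 + 5 T$ ($Q{\left(T \right)} = 4 T + \left(-2 + T\right) = -2 + 5 T$)
$Q{\left(B \right)} \left(-118\right) = \left(-2 + 5 \cdot 6\right) \left(-118\right) = \left(-2 + 30\right) \left(-118\right) = 28 \left(-118\right) = -3304$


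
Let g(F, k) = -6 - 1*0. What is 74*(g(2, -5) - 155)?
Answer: -11914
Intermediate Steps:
g(F, k) = -6 (g(F, k) = -6 + 0 = -6)
74*(g(2, -5) - 155) = 74*(-6 - 155) = 74*(-161) = -11914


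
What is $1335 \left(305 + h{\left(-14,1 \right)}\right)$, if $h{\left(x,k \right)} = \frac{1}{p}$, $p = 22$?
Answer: $\frac{8959185}{22} \approx 4.0724 \cdot 10^{5}$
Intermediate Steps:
$h{\left(x,k \right)} = \frac{1}{22}$
$1335 \left(305 + h{\left(-14,1 \right)}\right) = 1335 \left(305 + \frac{1}{22}\right) = 1335 \cdot \frac{6711}{22} = \frac{8959185}{22}$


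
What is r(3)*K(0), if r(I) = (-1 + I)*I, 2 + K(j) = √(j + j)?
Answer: -12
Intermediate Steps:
K(j) = -2 + √2*√j (K(j) = -2 + √(j + j) = -2 + √(2*j) = -2 + √2*√j)
r(I) = I*(-1 + I)
r(3)*K(0) = (3*(-1 + 3))*(-2 + √2*√0) = (3*2)*(-2 + √2*0) = 6*(-2 + 0) = 6*(-2) = -12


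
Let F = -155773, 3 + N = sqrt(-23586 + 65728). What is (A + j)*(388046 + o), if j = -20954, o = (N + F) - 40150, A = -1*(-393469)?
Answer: 71567581800 + 372515*sqrt(42142) ≈ 7.1644e+10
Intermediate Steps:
N = -3 + sqrt(42142) (N = -3 + sqrt(-23586 + 65728) = -3 + sqrt(42142) ≈ 202.29)
A = 393469
o = -195926 + sqrt(42142) (o = ((-3 + sqrt(42142)) - 155773) - 40150 = (-155776 + sqrt(42142)) - 40150 = -195926 + sqrt(42142) ≈ -1.9572e+5)
(A + j)*(388046 + o) = (393469 - 20954)*(388046 + (-195926 + sqrt(42142))) = 372515*(192120 + sqrt(42142)) = 71567581800 + 372515*sqrt(42142)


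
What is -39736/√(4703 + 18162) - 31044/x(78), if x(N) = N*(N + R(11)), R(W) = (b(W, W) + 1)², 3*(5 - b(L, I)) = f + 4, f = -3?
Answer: -3582/991 - 39736*√22865/22865 ≈ -266.40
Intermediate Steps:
b(L, I) = 14/3 (b(L, I) = 5 - (-3 + 4)/3 = 5 - ⅓*1 = 5 - ⅓ = 14/3)
R(W) = 289/9 (R(W) = (14/3 + 1)² = (17/3)² = 289/9)
x(N) = N*(289/9 + N) (x(N) = N*(N + 289/9) = N*(289/9 + N))
-39736/√(4703 + 18162) - 31044/x(78) = -39736/√(4703 + 18162) - 31044*3/(26*(289 + 9*78)) = -39736*√22865/22865 - 31044*3/(26*(289 + 702)) = -39736*√22865/22865 - 31044/((⅑)*78*991) = -39736*√22865/22865 - 31044/25766/3 = -39736*√22865/22865 - 31044*3/25766 = -39736*√22865/22865 - 3582/991 = -3582/991 - 39736*√22865/22865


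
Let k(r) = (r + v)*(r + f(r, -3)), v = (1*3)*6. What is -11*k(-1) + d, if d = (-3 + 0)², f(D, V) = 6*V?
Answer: 3562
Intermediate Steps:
v = 18 (v = 3*6 = 18)
k(r) = (-18 + r)*(18 + r) (k(r) = (r + 18)*(r + 6*(-3)) = (18 + r)*(r - 18) = (18 + r)*(-18 + r) = (-18 + r)*(18 + r))
d = 9 (d = (-3)² = 9)
-11*k(-1) + d = -11*(-324 + (-1)²) + 9 = -11*(-324 + 1) + 9 = -11*(-323) + 9 = 3553 + 9 = 3562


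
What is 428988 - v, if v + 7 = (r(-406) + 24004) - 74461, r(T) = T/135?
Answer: 64726426/135 ≈ 4.7946e+5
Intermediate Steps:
r(T) = T/135 (r(T) = T*(1/135) = T/135)
v = -6813046/135 (v = -7 + (((1/135)*(-406) + 24004) - 74461) = -7 + ((-406/135 + 24004) - 74461) = -7 + (3240134/135 - 74461) = -7 - 6812101/135 = -6813046/135 ≈ -50467.)
428988 - v = 428988 - 1*(-6813046/135) = 428988 + 6813046/135 = 64726426/135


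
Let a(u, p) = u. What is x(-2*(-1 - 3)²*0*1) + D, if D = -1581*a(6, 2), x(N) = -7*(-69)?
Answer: -9003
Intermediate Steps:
x(N) = 483
D = -9486 (D = -1581*6 = -9486)
x(-2*(-1 - 3)²*0*1) + D = 483 - 9486 = -9003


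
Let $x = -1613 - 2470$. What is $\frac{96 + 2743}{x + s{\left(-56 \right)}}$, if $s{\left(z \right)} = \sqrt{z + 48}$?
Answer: $- \frac{681861}{980641} - \frac{334 i \sqrt{2}}{980641} \approx -0.69532 - 0.00048167 i$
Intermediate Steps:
$x = -4083$
$s{\left(z \right)} = \sqrt{48 + z}$
$\frac{96 + 2743}{x + s{\left(-56 \right)}} = \frac{96 + 2743}{-4083 + \sqrt{48 - 56}} = \frac{2839}{-4083 + \sqrt{-8}} = \frac{2839}{-4083 + 2 i \sqrt{2}}$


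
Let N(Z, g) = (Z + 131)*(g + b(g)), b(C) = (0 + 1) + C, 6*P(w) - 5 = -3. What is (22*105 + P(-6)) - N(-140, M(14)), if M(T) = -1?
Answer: 6904/3 ≈ 2301.3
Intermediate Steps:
P(w) = 1/3 (P(w) = 5/6 + (1/6)*(-3) = 5/6 - 1/2 = 1/3)
b(C) = 1 + C
N(Z, g) = (1 + 2*g)*(131 + Z) (N(Z, g) = (Z + 131)*(g + (1 + g)) = (131 + Z)*(1 + 2*g) = (1 + 2*g)*(131 + Z))
(22*105 + P(-6)) - N(-140, M(14)) = (22*105 + 1/3) - (131 - 140 + 262*(-1) + 2*(-140)*(-1)) = (2310 + 1/3) - (131 - 140 - 262 + 280) = 6931/3 - 1*9 = 6931/3 - 9 = 6904/3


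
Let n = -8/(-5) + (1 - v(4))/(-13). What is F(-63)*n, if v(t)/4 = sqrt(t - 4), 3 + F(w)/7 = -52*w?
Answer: 2268189/65 ≈ 34895.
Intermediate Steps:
F(w) = -21 - 364*w (F(w) = -21 + 7*(-52*w) = -21 - 364*w)
v(t) = 4*sqrt(-4 + t) (v(t) = 4*sqrt(t - 4) = 4*sqrt(-4 + t))
n = 99/65 (n = -8/(-5) + (1 - 4*sqrt(-4 + 4))/(-13) = -8*(-1/5) + (1 - 4*sqrt(0))*(-1/13) = 8/5 + (1 - 4*0)*(-1/13) = 8/5 + (1 - 1*0)*(-1/13) = 8/5 + (1 + 0)*(-1/13) = 8/5 + 1*(-1/13) = 8/5 - 1/13 = 99/65 ≈ 1.5231)
F(-63)*n = (-21 - 364*(-63))*(99/65) = (-21 + 22932)*(99/65) = 22911*(99/65) = 2268189/65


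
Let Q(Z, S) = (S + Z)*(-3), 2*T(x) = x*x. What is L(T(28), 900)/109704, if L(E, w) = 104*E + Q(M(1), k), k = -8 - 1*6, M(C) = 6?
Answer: 5099/13713 ≈ 0.37184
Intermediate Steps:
T(x) = x²/2 (T(x) = (x*x)/2 = x²/2)
k = -14 (k = -8 - 6 = -14)
Q(Z, S) = -3*S - 3*Z
L(E, w) = 24 + 104*E (L(E, w) = 104*E + (-3*(-14) - 3*6) = 104*E + (42 - 18) = 104*E + 24 = 24 + 104*E)
L(T(28), 900)/109704 = (24 + 104*((½)*28²))/109704 = (24 + 104*((½)*784))*(1/109704) = (24 + 104*392)*(1/109704) = (24 + 40768)*(1/109704) = 40792*(1/109704) = 5099/13713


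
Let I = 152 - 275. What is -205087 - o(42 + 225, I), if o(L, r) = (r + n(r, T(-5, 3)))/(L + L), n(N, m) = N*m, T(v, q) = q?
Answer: -18252661/89 ≈ -2.0509e+5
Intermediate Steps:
I = -123
o(L, r) = 2*r/L (o(L, r) = (r + r*3)/(L + L) = (r + 3*r)/((2*L)) = (4*r)*(1/(2*L)) = 2*r/L)
-205087 - o(42 + 225, I) = -205087 - 2*(-123)/(42 + 225) = -205087 - 2*(-123)/267 = -205087 - 1*(-82/89) = -205087 + 82/89 = -18252661/89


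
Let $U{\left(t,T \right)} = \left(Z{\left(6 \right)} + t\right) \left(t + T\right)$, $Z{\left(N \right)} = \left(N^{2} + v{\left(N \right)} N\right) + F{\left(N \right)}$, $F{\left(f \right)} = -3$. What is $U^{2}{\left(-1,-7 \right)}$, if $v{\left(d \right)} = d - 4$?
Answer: $123904$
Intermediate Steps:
$v{\left(d \right)} = -4 + d$
$Z{\left(N \right)} = -3 + N^{2} + N \left(-4 + N\right)$ ($Z{\left(N \right)} = \left(N^{2} + \left(-4 + N\right) N\right) - 3 = \left(N^{2} + N \left(-4 + N\right)\right) - 3 = -3 + N^{2} + N \left(-4 + N\right)$)
$U{\left(t,T \right)} = \left(45 + t\right) \left(T + t\right)$ ($U{\left(t,T \right)} = \left(\left(-3 + 6^{2} + 6 \left(-4 + 6\right)\right) + t\right) \left(t + T\right) = \left(\left(-3 + 36 + 6 \cdot 2\right) + t\right) \left(T + t\right) = \left(\left(-3 + 36 + 12\right) + t\right) \left(T + t\right) = \left(45 + t\right) \left(T + t\right)$)
$U^{2}{\left(-1,-7 \right)} = \left(\left(-1\right)^{2} + 45 \left(-7\right) + 45 \left(-1\right) - -7\right)^{2} = \left(1 - 315 - 45 + 7\right)^{2} = \left(-352\right)^{2} = 123904$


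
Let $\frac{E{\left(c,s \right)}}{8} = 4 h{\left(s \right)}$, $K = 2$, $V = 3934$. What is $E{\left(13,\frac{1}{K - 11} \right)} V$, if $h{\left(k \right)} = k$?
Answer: $- \frac{125888}{9} \approx -13988.0$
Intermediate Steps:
$E{\left(c,s \right)} = 32 s$ ($E{\left(c,s \right)} = 8 \cdot 4 s = 32 s$)
$E{\left(13,\frac{1}{K - 11} \right)} V = \frac{32}{2 - 11} \cdot 3934 = \frac{32}{-9} \cdot 3934 = 32 \left(- \frac{1}{9}\right) 3934 = \left(- \frac{32}{9}\right) 3934 = - \frac{125888}{9}$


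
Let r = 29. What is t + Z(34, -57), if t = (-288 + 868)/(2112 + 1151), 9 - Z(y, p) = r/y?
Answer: 923571/110942 ≈ 8.3248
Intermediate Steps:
Z(y, p) = 9 - 29/y
t = 580/3263 ≈ 0.17775
t + Z(34, -57) = 580/3263 + (9 - 29/34) = 580/3263 + 277/34 = 923571/110942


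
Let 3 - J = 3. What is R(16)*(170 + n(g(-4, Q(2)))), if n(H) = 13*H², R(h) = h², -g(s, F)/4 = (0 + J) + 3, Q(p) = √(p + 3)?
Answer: 522752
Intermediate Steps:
J = 0 (J = 3 - 1*3 = 3 - 3 = 0)
Q(p) = √(3 + p)
g(s, F) = -12 (g(s, F) = -4*((0 + 0) + 3) = -4*(0 + 3) = -4*3 = -12)
R(16)*(170 + n(g(-4, Q(2)))) = 16²*(170 + 13*(-12)²) = 256*(170 + 13*144) = 256*(170 + 1872) = 256*2042 = 522752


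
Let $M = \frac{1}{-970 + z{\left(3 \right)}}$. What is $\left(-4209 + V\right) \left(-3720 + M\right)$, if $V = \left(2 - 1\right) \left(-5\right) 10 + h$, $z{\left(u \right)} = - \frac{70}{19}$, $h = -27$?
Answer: $\frac{147481300717}{9250} \approx 1.5944 \cdot 10^{7}$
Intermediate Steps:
$z{\left(u \right)} = - \frac{70}{19}$ ($z{\left(u \right)} = \left(-70\right) \frac{1}{19} = - \frac{70}{19}$)
$M = - \frac{19}{18500}$ ($M = \frac{1}{-970 - \frac{70}{19}} = \frac{1}{- \frac{18500}{19}} = - \frac{19}{18500} \approx -0.001027$)
$V = -77$ ($V = \left(2 - 1\right) \left(-5\right) 10 - 27 = 1 \left(-5\right) 10 - 27 = \left(-5\right) 10 - 27 = -50 - 27 = -77$)
$\left(-4209 + V\right) \left(-3720 + M\right) = \left(-4209 - 77\right) \left(-3720 - \frac{19}{18500}\right) = \left(-4286\right) \left(- \frac{68820019}{18500}\right) = \frac{147481300717}{9250}$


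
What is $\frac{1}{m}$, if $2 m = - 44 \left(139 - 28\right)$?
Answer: $- \frac{1}{2442} \approx -0.0004095$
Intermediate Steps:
$m = -2442$ ($m = \frac{\left(-44\right) \left(139 - 28\right)}{2} = \frac{\left(-44\right) 111}{2} = \frac{1}{2} \left(-4884\right) = -2442$)
$\frac{1}{m} = \frac{1}{-2442} = - \frac{1}{2442}$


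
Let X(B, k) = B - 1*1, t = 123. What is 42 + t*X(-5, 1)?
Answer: -696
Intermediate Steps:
X(B, k) = -1 + B (X(B, k) = B - 1 = -1 + B)
42 + t*X(-5, 1) = 42 + 123*(-1 - 5) = 42 + 123*(-6) = 42 - 738 = -696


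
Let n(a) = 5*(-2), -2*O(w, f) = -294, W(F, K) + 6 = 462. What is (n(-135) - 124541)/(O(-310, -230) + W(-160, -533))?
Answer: -13839/67 ≈ -206.55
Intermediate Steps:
W(F, K) = 456 (W(F, K) = -6 + 462 = 456)
O(w, f) = 147 (O(w, f) = -½*(-294) = 147)
n(a) = -10
(n(-135) - 124541)/(O(-310, -230) + W(-160, -533)) = (-10 - 124541)/(147 + 456) = -124551/603 = -124551*1/603 = -13839/67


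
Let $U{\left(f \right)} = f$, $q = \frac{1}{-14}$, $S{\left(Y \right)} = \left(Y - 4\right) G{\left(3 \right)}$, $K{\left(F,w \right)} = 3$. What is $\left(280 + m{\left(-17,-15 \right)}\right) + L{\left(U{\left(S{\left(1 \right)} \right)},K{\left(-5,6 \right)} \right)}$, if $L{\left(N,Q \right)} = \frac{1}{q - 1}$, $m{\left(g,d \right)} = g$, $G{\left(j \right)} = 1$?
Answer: $\frac{3931}{15} \approx 262.07$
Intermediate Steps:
$S{\left(Y \right)} = -4 + Y$ ($S{\left(Y \right)} = \left(Y - 4\right) 1 = \left(-4 + Y\right) 1 = -4 + Y$)
$q = - \frac{1}{14} \approx -0.071429$
$L{\left(N,Q \right)} = - \frac{14}{15}$ ($L{\left(N,Q \right)} = \frac{1}{- \frac{1}{14} - 1} = \frac{1}{- \frac{15}{14}} = - \frac{14}{15}$)
$\left(280 + m{\left(-17,-15 \right)}\right) + L{\left(U{\left(S{\left(1 \right)} \right)},K{\left(-5,6 \right)} \right)} = \left(280 - 17\right) - \frac{14}{15} = 263 - \frac{14}{15} = \frac{3931}{15}$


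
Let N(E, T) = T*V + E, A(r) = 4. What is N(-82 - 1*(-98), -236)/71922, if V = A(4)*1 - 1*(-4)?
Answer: -312/11987 ≈ -0.026028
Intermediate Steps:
V = 8 (V = 4*1 - 1*(-4) = 4 + 4 = 8)
N(E, T) = E + 8*T (N(E, T) = T*8 + E = 8*T + E = E + 8*T)
N(-82 - 1*(-98), -236)/71922 = ((-82 - 1*(-98)) + 8*(-236))/71922 = ((-82 + 98) - 1888)*(1/71922) = (16 - 1888)*(1/71922) = -1872*1/71922 = -312/11987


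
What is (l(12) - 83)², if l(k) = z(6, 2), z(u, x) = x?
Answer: 6561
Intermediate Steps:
l(k) = 2
(l(12) - 83)² = (2 - 83)² = (-81)² = 6561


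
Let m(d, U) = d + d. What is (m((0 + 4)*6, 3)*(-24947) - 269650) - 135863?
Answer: -1602969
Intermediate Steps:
m(d, U) = 2*d
(m((0 + 4)*6, 3)*(-24947) - 269650) - 135863 = ((2*((0 + 4)*6))*(-24947) - 269650) - 135863 = ((2*(4*6))*(-24947) - 269650) - 135863 = ((2*24)*(-24947) - 269650) - 135863 = (48*(-24947) - 269650) - 135863 = (-1197456 - 269650) - 135863 = -1467106 - 135863 = -1602969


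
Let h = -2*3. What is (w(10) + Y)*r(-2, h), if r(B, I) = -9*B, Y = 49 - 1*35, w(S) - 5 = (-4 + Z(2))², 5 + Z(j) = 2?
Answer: 1224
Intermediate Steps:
h = -6
Z(j) = -3 (Z(j) = -5 + 2 = -3)
w(S) = 54 (w(S) = 5 + (-4 - 3)² = 5 + (-7)² = 5 + 49 = 54)
Y = 14 (Y = 49 - 35 = 14)
(w(10) + Y)*r(-2, h) = (54 + 14)*(-9*(-2)) = 68*18 = 1224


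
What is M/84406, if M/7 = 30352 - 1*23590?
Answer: 3381/6029 ≈ 0.56079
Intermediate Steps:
M = 47334 (M = 7*(30352 - 1*23590) = 7*(30352 - 23590) = 7*6762 = 47334)
M/84406 = 47334/84406 = 47334*(1/84406) = 3381/6029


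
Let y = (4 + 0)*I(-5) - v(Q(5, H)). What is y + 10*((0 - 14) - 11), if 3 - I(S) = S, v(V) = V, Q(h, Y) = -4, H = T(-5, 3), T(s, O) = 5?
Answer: -214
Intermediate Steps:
H = 5
I(S) = 3 - S
y = 36 (y = (4 + 0)*(3 - 1*(-5)) - 1*(-4) = 4*(3 + 5) + 4 = 4*8 + 4 = 32 + 4 = 36)
y + 10*((0 - 14) - 11) = 36 + 10*((0 - 14) - 11) = 36 + 10*(-14 - 11) = 36 + 10*(-25) = 36 - 250 = -214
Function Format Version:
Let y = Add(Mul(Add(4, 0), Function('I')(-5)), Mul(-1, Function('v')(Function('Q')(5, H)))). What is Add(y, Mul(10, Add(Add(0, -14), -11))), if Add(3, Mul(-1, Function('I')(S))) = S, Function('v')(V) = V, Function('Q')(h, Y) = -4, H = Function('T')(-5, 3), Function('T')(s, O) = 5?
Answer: -214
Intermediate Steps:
H = 5
Function('I')(S) = Add(3, Mul(-1, S))
y = 36 (y = Add(Mul(Add(4, 0), Add(3, Mul(-1, -5))), Mul(-1, -4)) = Add(Mul(4, Add(3, 5)), 4) = Add(Mul(4, 8), 4) = Add(32, 4) = 36)
Add(y, Mul(10, Add(Add(0, -14), -11))) = Add(36, Mul(10, Add(Add(0, -14), -11))) = Add(36, Mul(10, Add(-14, -11))) = Add(36, Mul(10, -25)) = Add(36, -250) = -214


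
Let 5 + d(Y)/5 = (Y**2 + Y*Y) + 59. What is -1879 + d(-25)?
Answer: 4641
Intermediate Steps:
d(Y) = 270 + 10*Y**2 (d(Y) = -25 + 5*((Y**2 + Y*Y) + 59) = -25 + 5*((Y**2 + Y**2) + 59) = -25 + 5*(2*Y**2 + 59) = -25 + 5*(59 + 2*Y**2) = -25 + (295 + 10*Y**2) = 270 + 10*Y**2)
-1879 + d(-25) = -1879 + (270 + 10*(-25)**2) = -1879 + (270 + 10*625) = -1879 + (270 + 6250) = -1879 + 6520 = 4641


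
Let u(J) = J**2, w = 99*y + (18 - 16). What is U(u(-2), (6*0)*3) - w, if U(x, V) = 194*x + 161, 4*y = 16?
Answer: 539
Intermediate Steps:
y = 4 (y = (1/4)*16 = 4)
w = 398 (w = 99*4 + (18 - 16) = 396 + 2 = 398)
U(x, V) = 161 + 194*x
U(u(-2), (6*0)*3) - w = (161 + 194*(-2)**2) - 1*398 = (161 + 194*4) - 398 = (161 + 776) - 398 = 937 - 398 = 539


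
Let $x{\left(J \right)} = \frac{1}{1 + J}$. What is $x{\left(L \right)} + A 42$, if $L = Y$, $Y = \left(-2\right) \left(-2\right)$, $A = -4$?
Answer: $- \frac{839}{5} \approx -167.8$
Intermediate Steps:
$Y = 4$
$L = 4$
$x{\left(L \right)} + A 42 = \frac{1}{1 + 4} - 168 = \frac{1}{5} - 168 = - \frac{839}{5}$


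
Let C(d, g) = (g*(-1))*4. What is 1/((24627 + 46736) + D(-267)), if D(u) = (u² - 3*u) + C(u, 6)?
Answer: 1/143429 ≈ 6.9721e-6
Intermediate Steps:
C(d, g) = -4*g (C(d, g) = -g*4 = -4*g)
D(u) = -24 + u² - 3*u (D(u) = (u² - 3*u) - 4*6 = (u² - 3*u) - 24 = -24 + u² - 3*u)
1/((24627 + 46736) + D(-267)) = 1/((24627 + 46736) + (-24 + (-267)² - 3*(-267))) = 1/(71363 + (-24 + 71289 + 801)) = 1/(71363 + 72066) = 1/143429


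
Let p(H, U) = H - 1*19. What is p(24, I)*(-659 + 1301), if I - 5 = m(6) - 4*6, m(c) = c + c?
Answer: 3210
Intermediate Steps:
m(c) = 2*c
I = -7 (I = 5 + (2*6 - 4*6) = 5 + (12 - 24) = 5 - 12 = -7)
p(H, U) = -19 + H (p(H, U) = H - 19 = -19 + H)
p(24, I)*(-659 + 1301) = (-19 + 24)*(-659 + 1301) = 5*642 = 3210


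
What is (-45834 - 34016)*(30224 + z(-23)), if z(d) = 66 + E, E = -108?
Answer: -2410032700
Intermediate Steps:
z(d) = -42 (z(d) = 66 - 108 = -42)
(-45834 - 34016)*(30224 + z(-23)) = (-45834 - 34016)*(30224 - 42) = -79850*30182 = -2410032700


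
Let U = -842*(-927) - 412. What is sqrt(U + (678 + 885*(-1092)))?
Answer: 2*I*sqrt(46405) ≈ 430.84*I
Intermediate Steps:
U = 780122 (U = 780534 - 412 = 780122)
sqrt(U + (678 + 885*(-1092))) = sqrt(780122 + (678 + 885*(-1092))) = sqrt(780122 + (678 - 966420)) = sqrt(780122 - 965742) = sqrt(-185620) = 2*I*sqrt(46405)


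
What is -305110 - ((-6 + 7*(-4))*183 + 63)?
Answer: -298951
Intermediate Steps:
-305110 - ((-6 + 7*(-4))*183 + 63) = -305110 - ((-6 - 28)*183 + 63) = -305110 - (-34*183 + 63) = -305110 - (-6222 + 63) = -305110 - 1*(-6159) = -305110 + 6159 = -298951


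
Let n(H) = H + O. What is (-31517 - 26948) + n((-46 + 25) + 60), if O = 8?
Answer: -58418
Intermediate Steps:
n(H) = 8 + H (n(H) = H + 8 = 8 + H)
(-31517 - 26948) + n((-46 + 25) + 60) = (-31517 - 26948) + (8 + ((-46 + 25) + 60)) = -58465 + (8 + (-21 + 60)) = -58465 + (8 + 39) = -58465 + 47 = -58418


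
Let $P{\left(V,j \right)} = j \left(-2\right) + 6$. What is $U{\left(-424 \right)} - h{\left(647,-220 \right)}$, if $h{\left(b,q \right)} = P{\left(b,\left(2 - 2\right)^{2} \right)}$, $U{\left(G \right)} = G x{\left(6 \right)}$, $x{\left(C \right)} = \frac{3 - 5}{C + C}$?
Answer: $\frac{194}{3} \approx 64.667$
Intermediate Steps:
$x{\left(C \right)} = - \frac{1}{C}$ ($x{\left(C \right)} = - \frac{2}{2 C} = - 2 \frac{1}{2 C} = - \frac{1}{C}$)
$U{\left(G \right)} = - \frac{G}{6}$ ($U{\left(G \right)} = G \left(- \frac{1}{6}\right) = - \frac{G}{6}$)
$P{\left(V,j \right)} = 6 - 2 j$ ($P{\left(V,j \right)} = - 2 j + 6 = 6 - 2 j$)
$h{\left(b,q \right)} = 6$ ($h{\left(b,q \right)} = 6 - 2 \left(2 - 2\right)^{2} = 6 - 2 \cdot 0^{2} = 6 - 0 = 6 + 0 = 6$)
$U{\left(-424 \right)} - h{\left(647,-220 \right)} = \left(- \frac{1}{6}\right) \left(-424\right) - 6 = \frac{212}{3} - 6 = \frac{194}{3}$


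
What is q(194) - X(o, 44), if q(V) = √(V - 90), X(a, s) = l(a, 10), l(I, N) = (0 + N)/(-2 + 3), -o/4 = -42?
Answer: -10 + 2*√26 ≈ 0.19804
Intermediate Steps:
o = 168 (o = -4*(-42) = 168)
l(I, N) = N (l(I, N) = N/1 = N*1 = N)
X(a, s) = 10
q(V) = √(-90 + V)
q(194) - X(o, 44) = √(-90 + 194) - 1*10 = √104 - 10 = 2*√26 - 10 = -10 + 2*√26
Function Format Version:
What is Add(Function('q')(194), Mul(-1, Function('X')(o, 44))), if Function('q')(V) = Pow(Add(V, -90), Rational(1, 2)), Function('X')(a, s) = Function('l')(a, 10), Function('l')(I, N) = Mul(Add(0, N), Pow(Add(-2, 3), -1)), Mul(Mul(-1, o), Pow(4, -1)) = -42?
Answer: Add(-10, Mul(2, Pow(26, Rational(1, 2)))) ≈ 0.19804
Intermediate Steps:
o = 168 (o = Mul(-4, -42) = 168)
Function('l')(I, N) = N (Function('l')(I, N) = Mul(N, Pow(1, -1)) = Mul(N, 1) = N)
Function('X')(a, s) = 10
Function('q')(V) = Pow(Add(-90, V), Rational(1, 2))
Add(Function('q')(194), Mul(-1, Function('X')(o, 44))) = Add(Pow(Add(-90, 194), Rational(1, 2)), Mul(-1, 10)) = Add(Pow(104, Rational(1, 2)), -10) = Add(Mul(2, Pow(26, Rational(1, 2))), -10) = Add(-10, Mul(2, Pow(26, Rational(1, 2))))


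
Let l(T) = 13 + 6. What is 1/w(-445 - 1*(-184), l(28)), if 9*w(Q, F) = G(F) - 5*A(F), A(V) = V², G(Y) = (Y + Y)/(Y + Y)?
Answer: -9/1804 ≈ -0.0049889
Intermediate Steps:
G(Y) = 1 (G(Y) = (2*Y)/((2*Y)) = (2*Y)*(1/(2*Y)) = 1)
l(T) = 19
w(Q, F) = ⅑ - 5*F²/9 (w(Q, F) = (1 - 5*F²)/9 = ⅑ - 5*F²/9)
1/w(-445 - 1*(-184), l(28)) = 1/(⅑ - 5/9*19²) = 1/(⅑ - 5/9*361) = 1/(⅑ - 1805/9) = 1/(-1804/9) = -9/1804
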